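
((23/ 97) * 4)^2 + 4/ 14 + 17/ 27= 3227453/ 1778301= 1.81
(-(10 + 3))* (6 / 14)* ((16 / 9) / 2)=-104 / 21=-4.95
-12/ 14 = -6/ 7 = -0.86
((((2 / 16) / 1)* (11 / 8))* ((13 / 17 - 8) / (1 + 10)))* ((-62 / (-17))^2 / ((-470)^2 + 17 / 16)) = -39401 / 5788196907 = -0.00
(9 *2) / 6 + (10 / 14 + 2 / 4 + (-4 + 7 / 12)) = 0.80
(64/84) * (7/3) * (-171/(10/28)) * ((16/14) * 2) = -9728/5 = -1945.60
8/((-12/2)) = -4/3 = -1.33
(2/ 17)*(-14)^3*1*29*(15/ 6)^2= -994700/ 17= -58511.76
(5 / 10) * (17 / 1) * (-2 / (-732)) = 17 / 732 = 0.02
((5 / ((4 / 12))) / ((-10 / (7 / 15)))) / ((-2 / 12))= 21 / 5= 4.20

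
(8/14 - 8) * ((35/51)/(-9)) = 0.57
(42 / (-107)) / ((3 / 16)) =-224 / 107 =-2.09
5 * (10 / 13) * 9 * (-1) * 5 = -2250 / 13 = -173.08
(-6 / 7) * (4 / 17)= -24 / 119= -0.20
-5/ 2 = -2.50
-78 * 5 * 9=-3510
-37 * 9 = -333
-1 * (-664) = 664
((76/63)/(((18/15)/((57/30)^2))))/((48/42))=6859/2160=3.18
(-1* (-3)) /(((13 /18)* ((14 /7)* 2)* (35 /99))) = 2673 /910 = 2.94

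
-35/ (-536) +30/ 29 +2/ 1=48183/ 15544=3.10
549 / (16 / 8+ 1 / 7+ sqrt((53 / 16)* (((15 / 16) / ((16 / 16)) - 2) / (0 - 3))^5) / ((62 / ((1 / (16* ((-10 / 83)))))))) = 235970921854402560* sqrt(2703) / 90267602905460234819+ 23126566372443684864000 / 90267602905460234819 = 256.34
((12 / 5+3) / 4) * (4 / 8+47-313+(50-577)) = -8559 / 8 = -1069.88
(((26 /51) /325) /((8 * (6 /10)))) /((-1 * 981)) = -1 /3001860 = -0.00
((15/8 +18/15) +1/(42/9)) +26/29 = 33989/8120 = 4.19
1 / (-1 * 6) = -0.17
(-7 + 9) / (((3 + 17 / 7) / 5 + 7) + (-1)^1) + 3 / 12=33 / 62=0.53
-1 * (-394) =394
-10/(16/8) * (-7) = 35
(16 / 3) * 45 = 240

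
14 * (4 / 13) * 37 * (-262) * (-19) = 10314416 / 13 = 793416.62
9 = 9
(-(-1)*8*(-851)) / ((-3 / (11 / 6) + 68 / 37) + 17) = -2770856 / 7001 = -395.78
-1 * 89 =-89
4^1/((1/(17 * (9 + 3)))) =816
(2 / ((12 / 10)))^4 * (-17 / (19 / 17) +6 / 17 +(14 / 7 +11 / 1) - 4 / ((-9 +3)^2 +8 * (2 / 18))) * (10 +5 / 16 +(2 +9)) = -3744393125 / 11581488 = -323.31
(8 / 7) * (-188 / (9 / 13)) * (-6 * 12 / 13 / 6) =6016 / 21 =286.48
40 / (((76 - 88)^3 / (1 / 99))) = -5 / 21384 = -0.00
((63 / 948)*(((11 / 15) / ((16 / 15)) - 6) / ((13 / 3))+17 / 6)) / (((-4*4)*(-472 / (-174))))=-10353 / 4206592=-0.00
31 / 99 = 0.31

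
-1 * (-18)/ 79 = 18/ 79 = 0.23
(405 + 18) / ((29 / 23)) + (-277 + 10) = 1986 / 29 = 68.48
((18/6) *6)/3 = 6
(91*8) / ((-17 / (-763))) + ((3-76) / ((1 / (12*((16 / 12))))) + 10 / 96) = 25709269 / 816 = 31506.46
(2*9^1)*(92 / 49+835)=738126 / 49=15063.80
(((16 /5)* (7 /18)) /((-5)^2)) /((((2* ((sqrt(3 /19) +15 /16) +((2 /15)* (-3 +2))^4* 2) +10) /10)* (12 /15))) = 23029738956000 /437596946102611 - 204120000000* sqrt(57) /437596946102611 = 0.05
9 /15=3 /5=0.60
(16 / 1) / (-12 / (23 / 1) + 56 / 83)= 7636 / 73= 104.60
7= 7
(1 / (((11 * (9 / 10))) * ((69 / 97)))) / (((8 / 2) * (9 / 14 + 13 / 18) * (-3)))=-3395 / 391644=-0.01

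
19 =19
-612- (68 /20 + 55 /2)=-6429 /10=-642.90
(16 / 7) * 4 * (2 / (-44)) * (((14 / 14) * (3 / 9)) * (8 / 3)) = -256 / 693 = -0.37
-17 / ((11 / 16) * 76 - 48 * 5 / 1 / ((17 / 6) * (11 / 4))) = -12716 / 16043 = -0.79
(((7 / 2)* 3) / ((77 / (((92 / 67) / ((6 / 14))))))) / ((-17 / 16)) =-0.41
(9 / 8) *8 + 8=17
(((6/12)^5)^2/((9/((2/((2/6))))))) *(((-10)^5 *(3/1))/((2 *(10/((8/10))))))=-125/16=-7.81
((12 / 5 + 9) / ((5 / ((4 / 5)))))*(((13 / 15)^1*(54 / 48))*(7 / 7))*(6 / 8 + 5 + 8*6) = 95589 / 1000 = 95.59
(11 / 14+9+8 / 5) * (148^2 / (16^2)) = 1091093 / 1120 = 974.19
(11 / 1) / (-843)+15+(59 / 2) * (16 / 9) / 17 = 776966 / 42993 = 18.07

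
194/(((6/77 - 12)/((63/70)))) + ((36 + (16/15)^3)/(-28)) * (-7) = -612959/114750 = -5.34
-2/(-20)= 1/10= 0.10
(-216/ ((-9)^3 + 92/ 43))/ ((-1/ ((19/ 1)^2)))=-176472/ 1645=-107.28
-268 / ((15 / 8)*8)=-268 / 15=-17.87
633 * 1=633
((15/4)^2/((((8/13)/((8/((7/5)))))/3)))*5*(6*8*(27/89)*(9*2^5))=5117580000/623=8214414.13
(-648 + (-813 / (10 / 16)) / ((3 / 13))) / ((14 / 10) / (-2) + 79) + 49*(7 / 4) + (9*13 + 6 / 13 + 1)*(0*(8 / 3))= 5.48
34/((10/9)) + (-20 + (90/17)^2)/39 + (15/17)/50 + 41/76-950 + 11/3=-261253321/285532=-914.97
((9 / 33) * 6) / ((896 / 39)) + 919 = 4529183 / 4928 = 919.07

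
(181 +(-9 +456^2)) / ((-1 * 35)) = -208108 / 35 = -5945.94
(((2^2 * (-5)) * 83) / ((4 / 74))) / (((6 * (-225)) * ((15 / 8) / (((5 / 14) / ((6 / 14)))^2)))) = 6142 / 729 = 8.43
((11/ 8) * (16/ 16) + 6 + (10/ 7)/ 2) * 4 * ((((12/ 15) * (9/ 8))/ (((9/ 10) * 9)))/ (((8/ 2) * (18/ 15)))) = 755/ 1008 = 0.75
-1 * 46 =-46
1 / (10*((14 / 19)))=19 / 140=0.14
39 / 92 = 0.42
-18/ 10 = -9/ 5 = -1.80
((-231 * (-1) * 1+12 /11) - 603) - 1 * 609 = -979.91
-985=-985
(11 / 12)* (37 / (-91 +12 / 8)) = -407 / 1074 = -0.38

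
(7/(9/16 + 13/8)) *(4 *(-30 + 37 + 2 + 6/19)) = 11328/95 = 119.24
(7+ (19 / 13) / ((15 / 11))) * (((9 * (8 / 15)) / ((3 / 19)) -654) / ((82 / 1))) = -2453866 / 39975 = -61.39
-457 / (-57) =457 / 57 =8.02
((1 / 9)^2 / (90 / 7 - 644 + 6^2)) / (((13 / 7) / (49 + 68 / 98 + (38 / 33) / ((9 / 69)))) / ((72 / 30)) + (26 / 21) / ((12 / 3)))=-27821318 / 432857787921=-0.00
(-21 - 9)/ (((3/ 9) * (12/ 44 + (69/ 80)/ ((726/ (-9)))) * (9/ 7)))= -1355200/ 5073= -267.14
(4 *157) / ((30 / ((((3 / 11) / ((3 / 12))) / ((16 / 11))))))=157 / 10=15.70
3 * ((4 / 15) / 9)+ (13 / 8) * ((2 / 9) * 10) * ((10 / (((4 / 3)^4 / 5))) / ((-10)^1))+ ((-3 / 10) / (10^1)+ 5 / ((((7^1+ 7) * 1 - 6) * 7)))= -5.56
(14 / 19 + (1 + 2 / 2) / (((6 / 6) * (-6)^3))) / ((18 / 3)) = 1493 / 12312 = 0.12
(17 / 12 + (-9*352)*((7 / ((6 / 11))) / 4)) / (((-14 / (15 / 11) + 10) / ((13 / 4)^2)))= 103048595 / 256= 402533.57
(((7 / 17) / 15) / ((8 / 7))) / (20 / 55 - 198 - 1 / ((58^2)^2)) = -762448918 / 6273525890325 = -0.00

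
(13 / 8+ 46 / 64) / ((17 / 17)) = 75 / 32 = 2.34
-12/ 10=-6/ 5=-1.20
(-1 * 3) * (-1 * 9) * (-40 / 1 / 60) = -18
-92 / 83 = -1.11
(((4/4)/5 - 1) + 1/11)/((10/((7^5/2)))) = -655473/1100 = -595.88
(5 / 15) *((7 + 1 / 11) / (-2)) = -13 / 11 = -1.18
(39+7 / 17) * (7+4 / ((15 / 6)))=338.94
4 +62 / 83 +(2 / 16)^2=25299 / 5312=4.76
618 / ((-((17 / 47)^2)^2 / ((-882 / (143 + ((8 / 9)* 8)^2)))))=164520.29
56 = 56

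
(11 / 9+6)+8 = 137 / 9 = 15.22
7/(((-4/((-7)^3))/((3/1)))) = 7203/4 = 1800.75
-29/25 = -1.16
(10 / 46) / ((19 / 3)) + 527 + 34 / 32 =3692453 / 6992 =528.10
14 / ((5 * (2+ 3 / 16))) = 32 / 25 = 1.28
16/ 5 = 3.20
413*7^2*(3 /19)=60711 /19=3195.32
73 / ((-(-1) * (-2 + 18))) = 73 / 16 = 4.56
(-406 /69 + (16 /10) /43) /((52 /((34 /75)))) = -737273 /14464125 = -0.05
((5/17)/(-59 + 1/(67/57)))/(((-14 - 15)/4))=335/480182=0.00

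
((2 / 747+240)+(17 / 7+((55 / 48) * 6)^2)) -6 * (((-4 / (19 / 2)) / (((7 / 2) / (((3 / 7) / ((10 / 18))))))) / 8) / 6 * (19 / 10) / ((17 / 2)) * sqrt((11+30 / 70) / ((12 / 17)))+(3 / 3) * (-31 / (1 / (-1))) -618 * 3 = -513129091 / 334656+36 * sqrt(1785) / 145775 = -1533.29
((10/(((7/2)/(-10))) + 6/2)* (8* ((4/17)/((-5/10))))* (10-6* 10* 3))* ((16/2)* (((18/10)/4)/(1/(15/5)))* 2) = -2474496/7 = -353499.43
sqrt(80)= 4*sqrt(5)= 8.94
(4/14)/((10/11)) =11/35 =0.31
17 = 17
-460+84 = -376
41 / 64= 0.64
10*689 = 6890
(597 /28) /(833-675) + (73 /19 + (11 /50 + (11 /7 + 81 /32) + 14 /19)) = 75957807 /8405600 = 9.04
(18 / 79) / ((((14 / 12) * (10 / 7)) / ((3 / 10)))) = 81 / 1975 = 0.04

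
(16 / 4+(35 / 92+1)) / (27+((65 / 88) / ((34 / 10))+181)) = 61710 / 2388113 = 0.03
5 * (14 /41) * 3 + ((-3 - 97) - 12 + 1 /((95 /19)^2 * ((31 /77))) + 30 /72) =-40555841 /381300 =-106.36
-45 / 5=-9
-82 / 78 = -1.05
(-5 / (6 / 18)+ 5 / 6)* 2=-85 / 3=-28.33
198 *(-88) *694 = -12092256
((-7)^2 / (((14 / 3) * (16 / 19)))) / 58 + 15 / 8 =3879 / 1856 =2.09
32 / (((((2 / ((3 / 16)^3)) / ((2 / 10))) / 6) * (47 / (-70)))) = -567 / 3008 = -0.19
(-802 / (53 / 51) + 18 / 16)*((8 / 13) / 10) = -326739 / 6890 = -47.42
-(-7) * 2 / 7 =2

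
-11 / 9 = -1.22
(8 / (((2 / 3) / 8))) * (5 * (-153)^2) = 11236320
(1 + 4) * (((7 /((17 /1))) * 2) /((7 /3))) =1.76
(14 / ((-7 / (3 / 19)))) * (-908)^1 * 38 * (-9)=-98064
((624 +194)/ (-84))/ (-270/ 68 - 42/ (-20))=34765/ 6678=5.21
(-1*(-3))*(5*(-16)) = -240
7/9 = 0.78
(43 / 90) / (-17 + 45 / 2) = 43 / 495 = 0.09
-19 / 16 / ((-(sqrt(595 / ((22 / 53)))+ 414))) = 43263 / 14956708 - 19*sqrt(693770) / 59826832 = 0.00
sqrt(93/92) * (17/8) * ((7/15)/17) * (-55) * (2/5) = -77 * sqrt(2139)/2760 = -1.29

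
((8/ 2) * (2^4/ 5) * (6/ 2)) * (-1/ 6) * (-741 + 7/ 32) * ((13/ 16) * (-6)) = -184899/ 8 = -23112.38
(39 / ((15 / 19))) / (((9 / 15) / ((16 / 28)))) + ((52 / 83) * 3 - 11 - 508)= -819337 / 1743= -470.07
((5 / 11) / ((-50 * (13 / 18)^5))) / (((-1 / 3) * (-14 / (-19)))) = 26926344 / 142947805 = 0.19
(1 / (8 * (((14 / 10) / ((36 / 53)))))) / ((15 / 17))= 0.07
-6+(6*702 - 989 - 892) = 2325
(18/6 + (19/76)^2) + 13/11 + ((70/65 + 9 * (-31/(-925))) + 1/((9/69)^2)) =1226677643/19047600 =64.40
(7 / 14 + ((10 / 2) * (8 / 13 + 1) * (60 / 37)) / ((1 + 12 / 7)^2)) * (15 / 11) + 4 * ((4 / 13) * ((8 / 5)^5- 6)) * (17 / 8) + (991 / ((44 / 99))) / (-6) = -1310540770291 / 3673175000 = -356.79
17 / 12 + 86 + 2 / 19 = 19955 / 228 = 87.52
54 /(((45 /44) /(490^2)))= 12677280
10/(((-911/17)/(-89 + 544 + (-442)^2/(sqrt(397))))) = -33211880 * sqrt(397)/361667-77350/911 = -1914.61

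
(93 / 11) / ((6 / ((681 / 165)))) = 7037 / 1210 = 5.82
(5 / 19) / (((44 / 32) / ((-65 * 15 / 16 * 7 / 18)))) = -4.54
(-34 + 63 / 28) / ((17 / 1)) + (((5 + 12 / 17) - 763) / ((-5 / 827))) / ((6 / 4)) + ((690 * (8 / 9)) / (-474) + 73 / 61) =1231337095123 / 14746140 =83502.33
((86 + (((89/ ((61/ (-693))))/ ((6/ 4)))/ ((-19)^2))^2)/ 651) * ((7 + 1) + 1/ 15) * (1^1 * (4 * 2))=8401115542160/ 947057433273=8.87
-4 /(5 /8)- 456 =-462.40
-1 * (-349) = 349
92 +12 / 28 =647 / 7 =92.43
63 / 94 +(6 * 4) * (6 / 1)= 13599 / 94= 144.67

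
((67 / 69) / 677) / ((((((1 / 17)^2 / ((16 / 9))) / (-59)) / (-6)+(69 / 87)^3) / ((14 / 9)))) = 12482358879424 / 2791055008925487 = 0.00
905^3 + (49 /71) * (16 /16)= 52626451424 /71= 741217625.69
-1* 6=-6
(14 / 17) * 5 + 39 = 733 / 17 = 43.12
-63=-63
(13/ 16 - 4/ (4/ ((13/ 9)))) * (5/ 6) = -455/ 864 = -0.53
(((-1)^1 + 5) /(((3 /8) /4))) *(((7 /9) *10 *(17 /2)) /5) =15232 /27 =564.15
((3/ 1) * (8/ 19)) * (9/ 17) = 0.67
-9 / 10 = -0.90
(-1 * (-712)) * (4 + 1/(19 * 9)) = 487720/171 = 2852.16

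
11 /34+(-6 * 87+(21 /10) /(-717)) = -10597917 /20315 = -521.68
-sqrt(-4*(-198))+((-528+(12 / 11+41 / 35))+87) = -168914 / 385 - 6*sqrt(22) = -466.88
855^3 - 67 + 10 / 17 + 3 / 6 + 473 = 21250910591 / 34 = 625026782.09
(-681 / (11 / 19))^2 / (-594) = -18601969 / 7986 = -2329.32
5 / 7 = 0.71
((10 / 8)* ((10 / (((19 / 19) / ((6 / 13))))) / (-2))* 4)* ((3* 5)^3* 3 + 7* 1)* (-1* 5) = 7599000 / 13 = 584538.46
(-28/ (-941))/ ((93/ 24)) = 224/ 29171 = 0.01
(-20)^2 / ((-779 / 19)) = -9.76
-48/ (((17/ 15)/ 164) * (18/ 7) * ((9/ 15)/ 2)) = -459200/ 51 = -9003.92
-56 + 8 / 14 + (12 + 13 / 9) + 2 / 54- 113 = -29285 / 189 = -154.95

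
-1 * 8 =-8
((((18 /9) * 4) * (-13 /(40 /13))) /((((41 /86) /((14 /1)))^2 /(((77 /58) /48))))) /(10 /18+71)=-505281777 /44849080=-11.27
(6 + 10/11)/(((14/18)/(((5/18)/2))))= 95/77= 1.23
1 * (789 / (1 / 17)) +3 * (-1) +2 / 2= 13411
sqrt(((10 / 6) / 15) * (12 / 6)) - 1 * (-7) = sqrt(2) / 3+ 7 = 7.47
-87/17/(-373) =87/6341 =0.01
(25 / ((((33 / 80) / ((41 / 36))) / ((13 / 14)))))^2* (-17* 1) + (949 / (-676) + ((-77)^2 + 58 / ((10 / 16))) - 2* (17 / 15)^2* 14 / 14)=-358584281593829 / 5618913300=-63817.37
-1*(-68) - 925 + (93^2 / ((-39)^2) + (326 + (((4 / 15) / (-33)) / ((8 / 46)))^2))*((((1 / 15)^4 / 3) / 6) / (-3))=-857.00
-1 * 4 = -4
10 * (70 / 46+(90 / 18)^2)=6100 / 23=265.22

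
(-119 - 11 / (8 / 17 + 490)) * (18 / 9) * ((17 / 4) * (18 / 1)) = -13803507 / 758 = -18210.43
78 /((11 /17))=1326 /11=120.55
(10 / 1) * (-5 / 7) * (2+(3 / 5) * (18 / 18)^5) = -130 / 7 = -18.57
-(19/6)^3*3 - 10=-7579/72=-105.26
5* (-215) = -1075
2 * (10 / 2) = 10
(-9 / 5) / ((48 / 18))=-27 / 40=-0.68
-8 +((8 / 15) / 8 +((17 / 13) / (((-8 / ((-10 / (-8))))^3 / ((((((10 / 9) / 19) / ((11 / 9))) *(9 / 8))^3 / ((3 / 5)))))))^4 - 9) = -974725201656358701789072054879594743585109755502072144100049 / 57562511908840080814315288441611871917714902800012243107840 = -16.93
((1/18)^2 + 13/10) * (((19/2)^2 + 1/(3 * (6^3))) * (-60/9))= -123457613/157464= -784.04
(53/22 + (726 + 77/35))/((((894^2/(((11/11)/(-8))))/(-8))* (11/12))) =26789/26863210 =0.00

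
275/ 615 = 55/ 123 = 0.45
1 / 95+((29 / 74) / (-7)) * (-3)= 8783 / 49210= 0.18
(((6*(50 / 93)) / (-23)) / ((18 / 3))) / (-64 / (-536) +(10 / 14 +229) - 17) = -23450 / 213512841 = -0.00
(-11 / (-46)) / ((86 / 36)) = 99 / 989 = 0.10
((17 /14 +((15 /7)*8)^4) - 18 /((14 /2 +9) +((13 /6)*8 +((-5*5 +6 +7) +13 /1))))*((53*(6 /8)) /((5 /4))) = 1358384740863 /494606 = 2746397.62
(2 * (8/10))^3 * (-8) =-4096/125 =-32.77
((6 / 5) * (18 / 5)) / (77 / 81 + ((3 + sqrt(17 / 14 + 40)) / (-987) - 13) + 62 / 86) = -22497674672973024 / 59012068637653175 + 143682986916 * sqrt(8078) / 59012068637653175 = -0.38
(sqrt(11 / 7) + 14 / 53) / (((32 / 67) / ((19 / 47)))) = 8911 / 39856 + 1273 * sqrt(77) / 10528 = 1.28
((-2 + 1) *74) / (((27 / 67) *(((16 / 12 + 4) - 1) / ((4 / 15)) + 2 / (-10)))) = -99160 / 8667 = -11.44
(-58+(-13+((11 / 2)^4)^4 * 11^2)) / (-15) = -1111983462697515685 / 196608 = -5655840366096.58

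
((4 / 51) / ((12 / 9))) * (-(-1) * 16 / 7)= 16 / 119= 0.13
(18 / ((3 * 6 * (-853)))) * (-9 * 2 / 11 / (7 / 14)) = 36 / 9383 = 0.00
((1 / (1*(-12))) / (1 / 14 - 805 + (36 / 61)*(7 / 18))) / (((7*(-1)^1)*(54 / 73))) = -4453 / 222657012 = -0.00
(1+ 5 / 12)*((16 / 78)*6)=68 / 39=1.74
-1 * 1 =-1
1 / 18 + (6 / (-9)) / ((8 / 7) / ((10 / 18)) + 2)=-0.11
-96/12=-8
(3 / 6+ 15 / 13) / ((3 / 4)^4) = 5.23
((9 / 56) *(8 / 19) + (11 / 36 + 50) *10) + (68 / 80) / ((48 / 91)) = 193333573 / 383040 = 504.73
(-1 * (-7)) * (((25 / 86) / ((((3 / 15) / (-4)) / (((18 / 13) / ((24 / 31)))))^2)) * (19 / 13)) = 718948125 / 188942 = 3805.13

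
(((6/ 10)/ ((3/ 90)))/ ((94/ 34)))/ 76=0.09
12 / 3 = 4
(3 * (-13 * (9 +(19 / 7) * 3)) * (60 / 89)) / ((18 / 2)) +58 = 4934 / 623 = 7.92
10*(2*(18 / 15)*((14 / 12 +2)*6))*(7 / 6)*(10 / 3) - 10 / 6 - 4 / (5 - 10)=26587 / 15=1772.47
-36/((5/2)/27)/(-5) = 1944/25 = 77.76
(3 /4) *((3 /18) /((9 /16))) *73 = 146 /9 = 16.22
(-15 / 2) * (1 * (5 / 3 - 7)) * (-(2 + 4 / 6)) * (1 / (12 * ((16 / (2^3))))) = -40 / 9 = -4.44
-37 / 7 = -5.29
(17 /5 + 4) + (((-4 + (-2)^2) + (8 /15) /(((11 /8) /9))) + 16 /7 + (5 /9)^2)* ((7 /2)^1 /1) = 255703 /8910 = 28.70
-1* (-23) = 23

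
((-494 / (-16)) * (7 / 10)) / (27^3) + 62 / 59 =97729691 / 92903760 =1.05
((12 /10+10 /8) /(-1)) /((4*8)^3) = -49 /655360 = -0.00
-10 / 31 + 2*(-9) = -568 / 31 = -18.32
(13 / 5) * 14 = 182 / 5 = 36.40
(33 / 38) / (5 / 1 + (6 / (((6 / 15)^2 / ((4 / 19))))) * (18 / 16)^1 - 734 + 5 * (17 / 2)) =-66 / 51499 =-0.00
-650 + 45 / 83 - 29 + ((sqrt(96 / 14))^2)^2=-2568056 / 4067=-631.44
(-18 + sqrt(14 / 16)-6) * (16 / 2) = -192 + 2 * sqrt(14) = -184.52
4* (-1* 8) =-32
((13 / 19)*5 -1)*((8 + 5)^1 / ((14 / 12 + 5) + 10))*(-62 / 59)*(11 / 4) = -611754 / 108737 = -5.63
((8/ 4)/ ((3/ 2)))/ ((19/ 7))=28/ 57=0.49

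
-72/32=-9/4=-2.25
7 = 7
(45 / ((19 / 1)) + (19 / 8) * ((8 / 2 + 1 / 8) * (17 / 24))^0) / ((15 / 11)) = 7931 / 2280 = 3.48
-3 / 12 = -0.25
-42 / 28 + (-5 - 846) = -1705 / 2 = -852.50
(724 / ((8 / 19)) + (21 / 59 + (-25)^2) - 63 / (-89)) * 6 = 14073.38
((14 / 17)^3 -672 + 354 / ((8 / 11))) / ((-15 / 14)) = 25406899 / 147390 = 172.38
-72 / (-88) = 0.82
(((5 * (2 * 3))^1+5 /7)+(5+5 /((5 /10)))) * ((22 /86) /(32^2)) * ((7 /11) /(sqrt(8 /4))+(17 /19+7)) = 5 * sqrt(2) /1376+4125 /45752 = 0.10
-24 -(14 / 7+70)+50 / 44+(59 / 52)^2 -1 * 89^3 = -20971381269 / 29744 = -705062.58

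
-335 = -335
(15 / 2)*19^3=102885 / 2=51442.50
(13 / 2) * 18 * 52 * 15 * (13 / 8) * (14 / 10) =415233 / 2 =207616.50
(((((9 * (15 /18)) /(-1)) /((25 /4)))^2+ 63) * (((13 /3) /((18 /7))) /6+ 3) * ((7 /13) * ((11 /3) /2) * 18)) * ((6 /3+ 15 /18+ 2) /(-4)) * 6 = -424888541 /15600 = -27236.44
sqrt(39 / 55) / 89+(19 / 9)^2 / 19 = sqrt(2145) / 4895+19 / 81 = 0.24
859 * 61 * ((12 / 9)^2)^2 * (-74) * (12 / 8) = -496323328 / 27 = -18382345.48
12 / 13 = 0.92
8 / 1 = 8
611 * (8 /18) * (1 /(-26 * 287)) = -94 /2583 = -0.04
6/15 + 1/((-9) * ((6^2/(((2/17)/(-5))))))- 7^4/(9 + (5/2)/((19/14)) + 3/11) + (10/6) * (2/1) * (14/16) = -13607630071/63975420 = -212.70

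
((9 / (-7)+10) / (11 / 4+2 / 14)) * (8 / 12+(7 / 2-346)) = -250222 / 243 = -1029.72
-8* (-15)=120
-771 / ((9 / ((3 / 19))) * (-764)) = 257 / 14516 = 0.02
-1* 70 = -70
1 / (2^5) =1 / 32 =0.03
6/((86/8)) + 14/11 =866/473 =1.83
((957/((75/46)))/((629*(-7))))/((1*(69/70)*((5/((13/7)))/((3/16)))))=-4147/440300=-0.01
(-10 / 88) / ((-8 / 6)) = 15 / 176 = 0.09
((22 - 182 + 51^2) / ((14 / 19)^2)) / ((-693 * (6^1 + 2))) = -881201 / 1086624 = -0.81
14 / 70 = 1 / 5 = 0.20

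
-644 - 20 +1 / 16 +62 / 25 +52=-243783 / 400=-609.46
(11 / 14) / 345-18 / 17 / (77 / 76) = -941863 / 903210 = -1.04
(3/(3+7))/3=1/10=0.10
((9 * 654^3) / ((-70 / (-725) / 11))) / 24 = 167311271655 / 14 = 11950805118.21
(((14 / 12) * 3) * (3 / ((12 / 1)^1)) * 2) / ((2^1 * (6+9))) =0.06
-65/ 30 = -13/ 6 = -2.17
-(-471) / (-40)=-471 / 40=-11.78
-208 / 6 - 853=-2663 / 3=-887.67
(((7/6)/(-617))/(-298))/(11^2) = 7/133486716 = 0.00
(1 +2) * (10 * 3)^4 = 2430000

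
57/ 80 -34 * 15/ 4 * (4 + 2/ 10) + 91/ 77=-469573/ 880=-533.61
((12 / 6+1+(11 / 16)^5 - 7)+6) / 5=2258203 / 5242880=0.43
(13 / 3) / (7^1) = 0.62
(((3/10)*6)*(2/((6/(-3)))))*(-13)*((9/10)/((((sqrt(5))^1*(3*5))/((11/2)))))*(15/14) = 11583*sqrt(5)/7000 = 3.70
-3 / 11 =-0.27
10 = 10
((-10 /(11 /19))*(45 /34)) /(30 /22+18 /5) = -7125 /1547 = -4.61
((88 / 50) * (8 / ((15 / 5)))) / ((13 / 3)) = 352 / 325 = 1.08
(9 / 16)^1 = 0.56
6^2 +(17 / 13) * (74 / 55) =26998 / 715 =37.76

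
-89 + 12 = -77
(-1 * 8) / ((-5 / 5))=8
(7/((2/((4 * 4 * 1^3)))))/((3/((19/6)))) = 532/9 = 59.11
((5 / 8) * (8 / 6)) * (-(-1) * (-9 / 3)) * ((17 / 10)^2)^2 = -83521 / 4000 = -20.88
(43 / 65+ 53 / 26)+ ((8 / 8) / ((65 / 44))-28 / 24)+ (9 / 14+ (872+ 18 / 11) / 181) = 7.68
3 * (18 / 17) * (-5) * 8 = -2160 / 17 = -127.06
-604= -604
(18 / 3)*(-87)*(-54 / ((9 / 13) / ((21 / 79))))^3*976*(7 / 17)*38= 595584860395359744 / 8381663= 71058077662.55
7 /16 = 0.44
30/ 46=15/ 23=0.65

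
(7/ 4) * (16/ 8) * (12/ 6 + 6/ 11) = 98/ 11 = 8.91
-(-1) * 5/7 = 5/7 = 0.71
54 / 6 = 9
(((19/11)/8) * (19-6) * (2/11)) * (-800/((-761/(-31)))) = -1531400/92081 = -16.63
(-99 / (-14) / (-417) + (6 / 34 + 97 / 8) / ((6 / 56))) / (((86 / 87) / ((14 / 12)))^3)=425483543135 / 2254500492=188.73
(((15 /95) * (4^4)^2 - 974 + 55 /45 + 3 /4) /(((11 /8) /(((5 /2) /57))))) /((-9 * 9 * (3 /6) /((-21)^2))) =-3142380290 /964953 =-3256.51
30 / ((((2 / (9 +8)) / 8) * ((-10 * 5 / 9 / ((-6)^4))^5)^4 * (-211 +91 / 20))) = -3381196888234838905813103963272214433974396573303684368209810017428696184389632 / 1502121449448168277740478515625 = -2250947744256620046429947000000000000000000000000.00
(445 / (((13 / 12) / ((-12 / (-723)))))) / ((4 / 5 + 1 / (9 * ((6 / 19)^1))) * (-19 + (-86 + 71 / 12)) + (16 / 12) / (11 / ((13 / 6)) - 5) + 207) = 69206400 / 1118672113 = 0.06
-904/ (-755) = 904/ 755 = 1.20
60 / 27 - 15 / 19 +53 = 9308 / 171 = 54.43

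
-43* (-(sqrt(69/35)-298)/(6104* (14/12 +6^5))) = -0.00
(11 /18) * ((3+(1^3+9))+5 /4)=8.71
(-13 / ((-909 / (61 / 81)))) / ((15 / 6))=1586 / 368145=0.00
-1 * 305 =-305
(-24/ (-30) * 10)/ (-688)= -1/ 86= -0.01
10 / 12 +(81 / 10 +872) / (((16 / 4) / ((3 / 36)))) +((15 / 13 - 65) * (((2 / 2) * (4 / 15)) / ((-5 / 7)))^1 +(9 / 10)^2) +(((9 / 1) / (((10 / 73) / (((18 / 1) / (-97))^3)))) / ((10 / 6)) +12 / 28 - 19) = 4981465256191 / 199327783200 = 24.99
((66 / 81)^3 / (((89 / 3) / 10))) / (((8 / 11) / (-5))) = -732050 / 583929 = -1.25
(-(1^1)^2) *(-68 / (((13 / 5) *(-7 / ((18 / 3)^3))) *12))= -6120 / 91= -67.25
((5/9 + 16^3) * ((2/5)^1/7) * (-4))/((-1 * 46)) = 916/45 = 20.36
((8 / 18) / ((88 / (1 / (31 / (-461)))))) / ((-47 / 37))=17057 / 288486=0.06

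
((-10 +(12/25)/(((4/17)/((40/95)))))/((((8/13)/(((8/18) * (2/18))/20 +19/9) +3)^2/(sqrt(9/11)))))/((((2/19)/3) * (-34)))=4200626651 * sqrt(11)/21773120600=0.64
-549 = -549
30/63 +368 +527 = 895.48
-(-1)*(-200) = -200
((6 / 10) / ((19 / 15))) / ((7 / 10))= 90 / 133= 0.68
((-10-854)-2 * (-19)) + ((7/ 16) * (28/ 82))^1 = -270879/ 328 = -825.85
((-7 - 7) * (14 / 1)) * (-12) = 2352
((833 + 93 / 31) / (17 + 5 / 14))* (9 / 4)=2926 / 27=108.37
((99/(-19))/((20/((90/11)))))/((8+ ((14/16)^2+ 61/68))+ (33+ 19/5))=-220320/4802383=-0.05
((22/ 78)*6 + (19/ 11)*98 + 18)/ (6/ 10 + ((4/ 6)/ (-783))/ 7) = 2221613730/ 7052617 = 315.01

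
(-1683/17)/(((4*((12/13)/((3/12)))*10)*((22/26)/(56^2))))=-2484.30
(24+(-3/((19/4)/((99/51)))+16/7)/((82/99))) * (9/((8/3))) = 31636251/370804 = 85.32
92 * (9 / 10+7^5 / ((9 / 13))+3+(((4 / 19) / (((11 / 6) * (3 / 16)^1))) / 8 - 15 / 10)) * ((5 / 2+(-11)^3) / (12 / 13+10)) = -181408188727441 / 667755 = -271668783.80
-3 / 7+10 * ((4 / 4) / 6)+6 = 152 / 21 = 7.24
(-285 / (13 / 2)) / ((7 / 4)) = -2280 / 91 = -25.05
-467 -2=-469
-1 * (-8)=8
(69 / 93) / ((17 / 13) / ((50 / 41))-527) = -14950 / 10597443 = -0.00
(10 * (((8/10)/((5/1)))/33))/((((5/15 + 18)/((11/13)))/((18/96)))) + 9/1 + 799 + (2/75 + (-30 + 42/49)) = 116949467/150150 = 778.88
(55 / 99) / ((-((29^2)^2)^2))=-5 / 4502217716649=-0.00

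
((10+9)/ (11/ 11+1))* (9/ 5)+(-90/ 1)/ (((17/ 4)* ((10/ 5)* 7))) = 18549/ 1190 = 15.59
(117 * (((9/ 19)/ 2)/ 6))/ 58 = 351/ 4408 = 0.08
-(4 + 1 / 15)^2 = -3721 / 225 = -16.54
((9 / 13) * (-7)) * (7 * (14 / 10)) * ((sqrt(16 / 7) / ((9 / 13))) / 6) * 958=-93884 * sqrt(7) / 15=-16559.58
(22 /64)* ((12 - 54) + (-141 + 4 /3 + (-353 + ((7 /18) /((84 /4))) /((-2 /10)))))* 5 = -1588235 /1728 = -919.12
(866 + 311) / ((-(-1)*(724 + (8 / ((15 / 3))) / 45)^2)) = 59585625 / 26539016464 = 0.00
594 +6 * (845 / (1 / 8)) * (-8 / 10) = -31854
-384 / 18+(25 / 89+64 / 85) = -460697 / 22695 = -20.30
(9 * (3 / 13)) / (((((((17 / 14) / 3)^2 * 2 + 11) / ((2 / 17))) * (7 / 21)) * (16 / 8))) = 71442 / 2208011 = 0.03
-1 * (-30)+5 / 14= 425 / 14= 30.36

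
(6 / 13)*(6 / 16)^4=243 / 26624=0.01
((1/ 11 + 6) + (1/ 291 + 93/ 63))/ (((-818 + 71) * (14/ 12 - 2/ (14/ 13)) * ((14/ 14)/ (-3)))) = -339266/ 7704807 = -0.04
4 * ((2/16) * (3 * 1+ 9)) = 6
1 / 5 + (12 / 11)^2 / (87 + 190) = 34237 / 167585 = 0.20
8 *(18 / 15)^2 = 288 / 25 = 11.52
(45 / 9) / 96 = 5 / 96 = 0.05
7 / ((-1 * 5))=-7 / 5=-1.40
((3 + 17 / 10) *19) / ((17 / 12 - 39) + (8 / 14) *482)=37506 / 99895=0.38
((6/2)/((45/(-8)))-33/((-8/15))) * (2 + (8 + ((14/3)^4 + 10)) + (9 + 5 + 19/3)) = 306828563/9720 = 31566.72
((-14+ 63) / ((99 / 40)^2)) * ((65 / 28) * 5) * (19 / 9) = 17290000 / 88209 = 196.01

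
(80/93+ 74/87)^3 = 5.01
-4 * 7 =-28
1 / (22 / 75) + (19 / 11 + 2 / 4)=62 / 11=5.64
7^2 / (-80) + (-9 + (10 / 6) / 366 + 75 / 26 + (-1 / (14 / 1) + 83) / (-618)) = -2822981293 / 411662160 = -6.86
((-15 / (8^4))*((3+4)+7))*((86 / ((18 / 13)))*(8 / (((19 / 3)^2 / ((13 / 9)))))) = -254345 / 277248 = -0.92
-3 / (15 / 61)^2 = -3721 / 75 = -49.61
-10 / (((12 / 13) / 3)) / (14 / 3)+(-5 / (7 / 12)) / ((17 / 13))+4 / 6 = -18353 / 1428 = -12.85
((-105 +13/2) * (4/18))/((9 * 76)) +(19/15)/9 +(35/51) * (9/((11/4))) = 2.35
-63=-63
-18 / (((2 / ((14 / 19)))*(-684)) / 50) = 175 / 361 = 0.48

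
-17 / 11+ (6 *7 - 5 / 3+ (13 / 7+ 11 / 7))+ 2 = 10214 / 231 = 44.22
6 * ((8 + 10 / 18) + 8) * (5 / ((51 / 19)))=28310 / 153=185.03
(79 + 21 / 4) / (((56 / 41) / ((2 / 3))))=41.12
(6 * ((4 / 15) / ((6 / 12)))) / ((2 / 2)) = 16 / 5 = 3.20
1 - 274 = -273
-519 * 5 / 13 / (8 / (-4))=2595 / 26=99.81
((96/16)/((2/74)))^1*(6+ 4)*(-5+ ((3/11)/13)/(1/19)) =-1460760/143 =-10215.10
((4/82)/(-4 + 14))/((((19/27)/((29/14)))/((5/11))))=783/119966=0.01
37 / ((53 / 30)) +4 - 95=-3713 / 53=-70.06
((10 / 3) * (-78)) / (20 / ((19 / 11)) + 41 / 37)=-182780 / 8919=-20.49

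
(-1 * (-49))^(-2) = 0.00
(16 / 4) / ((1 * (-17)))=-4 / 17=-0.24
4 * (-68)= -272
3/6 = 1/2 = 0.50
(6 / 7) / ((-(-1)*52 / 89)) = 267 / 182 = 1.47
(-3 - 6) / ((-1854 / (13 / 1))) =13 / 206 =0.06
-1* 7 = -7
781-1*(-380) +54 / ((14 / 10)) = 8397 / 7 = 1199.57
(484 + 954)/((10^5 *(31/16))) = 719/96875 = 0.01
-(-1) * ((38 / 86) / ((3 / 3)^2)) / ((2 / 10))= 95 / 43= 2.21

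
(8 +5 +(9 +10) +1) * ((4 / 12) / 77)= 1 / 7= 0.14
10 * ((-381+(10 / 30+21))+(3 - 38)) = -11840 / 3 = -3946.67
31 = 31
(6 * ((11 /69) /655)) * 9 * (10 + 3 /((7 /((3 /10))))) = 70191 /527275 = 0.13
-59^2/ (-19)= 3481/ 19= 183.21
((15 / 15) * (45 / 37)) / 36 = 5 / 148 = 0.03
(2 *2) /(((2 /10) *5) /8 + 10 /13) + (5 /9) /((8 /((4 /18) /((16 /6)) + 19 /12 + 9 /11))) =171091 /36828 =4.65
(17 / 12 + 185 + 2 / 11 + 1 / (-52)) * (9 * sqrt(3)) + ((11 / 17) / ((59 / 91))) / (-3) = -1001 / 3009 + 480255 * sqrt(3) / 286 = 2908.15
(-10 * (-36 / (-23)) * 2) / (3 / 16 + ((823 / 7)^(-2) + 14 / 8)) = -7802830080 / 482953609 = -16.16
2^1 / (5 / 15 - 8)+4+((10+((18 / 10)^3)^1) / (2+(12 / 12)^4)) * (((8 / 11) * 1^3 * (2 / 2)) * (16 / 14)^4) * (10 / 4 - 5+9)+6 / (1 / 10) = 24214204114 / 227794875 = 106.30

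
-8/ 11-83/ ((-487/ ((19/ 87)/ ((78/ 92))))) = -12421166/ 18176301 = -0.68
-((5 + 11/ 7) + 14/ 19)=-972/ 133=-7.31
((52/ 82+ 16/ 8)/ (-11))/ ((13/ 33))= -324/ 533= -0.61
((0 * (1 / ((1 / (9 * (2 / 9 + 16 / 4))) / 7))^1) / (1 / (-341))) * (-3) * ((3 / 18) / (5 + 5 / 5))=0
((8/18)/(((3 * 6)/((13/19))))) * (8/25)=208/38475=0.01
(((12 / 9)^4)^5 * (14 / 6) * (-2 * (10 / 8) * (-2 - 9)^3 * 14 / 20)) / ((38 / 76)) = 35854524425961472 / 10460353203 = 3427659.06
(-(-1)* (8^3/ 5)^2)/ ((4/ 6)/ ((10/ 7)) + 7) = 49152/ 35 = 1404.34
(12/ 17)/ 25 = 12/ 425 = 0.03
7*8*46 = 2576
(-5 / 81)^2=0.00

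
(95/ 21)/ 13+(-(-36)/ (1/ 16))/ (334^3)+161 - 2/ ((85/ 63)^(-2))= 37898814102770/ 240311118411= 157.71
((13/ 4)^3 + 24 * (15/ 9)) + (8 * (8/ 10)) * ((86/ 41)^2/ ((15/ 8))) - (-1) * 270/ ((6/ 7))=3262586839/ 8068800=404.35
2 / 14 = 1 / 7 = 0.14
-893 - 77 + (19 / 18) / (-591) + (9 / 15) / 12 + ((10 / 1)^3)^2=106276816529 / 106380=999030.05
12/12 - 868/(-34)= 451/17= 26.53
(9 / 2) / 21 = 3 / 14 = 0.21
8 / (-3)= -8 / 3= -2.67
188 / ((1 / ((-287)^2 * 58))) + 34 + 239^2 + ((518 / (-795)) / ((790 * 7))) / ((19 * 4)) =21436559753172863 / 23865900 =898208731.00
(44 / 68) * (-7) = -77 / 17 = -4.53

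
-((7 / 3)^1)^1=-7 / 3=-2.33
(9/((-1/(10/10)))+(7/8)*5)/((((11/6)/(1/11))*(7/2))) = -0.07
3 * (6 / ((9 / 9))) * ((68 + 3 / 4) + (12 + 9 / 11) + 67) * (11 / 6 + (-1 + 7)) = 921717 / 44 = 20948.11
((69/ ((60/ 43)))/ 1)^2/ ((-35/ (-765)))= 149652513/ 2800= 53447.33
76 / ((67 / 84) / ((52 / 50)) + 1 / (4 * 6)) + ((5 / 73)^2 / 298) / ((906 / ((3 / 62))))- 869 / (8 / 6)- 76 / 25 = -368103850295107839 / 656389052356600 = -560.80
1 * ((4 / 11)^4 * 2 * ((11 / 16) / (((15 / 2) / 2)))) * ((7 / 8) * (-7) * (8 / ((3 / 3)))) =-6272 / 19965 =-0.31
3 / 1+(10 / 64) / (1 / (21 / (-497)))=6801 / 2272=2.99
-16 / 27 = -0.59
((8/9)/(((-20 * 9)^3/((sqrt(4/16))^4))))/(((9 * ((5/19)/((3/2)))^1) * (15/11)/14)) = -1463/23619600000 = -0.00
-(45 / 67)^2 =-2025 / 4489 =-0.45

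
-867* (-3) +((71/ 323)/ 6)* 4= 2520511/ 969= 2601.15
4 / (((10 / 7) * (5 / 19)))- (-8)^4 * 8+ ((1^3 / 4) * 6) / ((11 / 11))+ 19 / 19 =-1637743 / 50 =-32754.86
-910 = -910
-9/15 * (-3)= 9/5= 1.80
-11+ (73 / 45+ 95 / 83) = -30751 / 3735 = -8.23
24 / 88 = 3 / 11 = 0.27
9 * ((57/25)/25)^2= 29241/390625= 0.07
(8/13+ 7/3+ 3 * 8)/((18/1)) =1051/702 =1.50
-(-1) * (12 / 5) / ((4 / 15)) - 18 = -9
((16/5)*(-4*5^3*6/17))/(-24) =400/17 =23.53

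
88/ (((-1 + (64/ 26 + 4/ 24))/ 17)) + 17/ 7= 818975/ 889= 921.23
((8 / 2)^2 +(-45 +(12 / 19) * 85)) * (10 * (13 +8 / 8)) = 65660 / 19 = 3455.79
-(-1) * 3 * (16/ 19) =48/ 19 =2.53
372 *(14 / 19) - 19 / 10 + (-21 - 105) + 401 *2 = 180159 / 190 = 948.21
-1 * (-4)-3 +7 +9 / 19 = 161 / 19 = 8.47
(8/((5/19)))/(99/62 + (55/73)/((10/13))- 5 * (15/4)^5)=-352231424/42931791025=-0.01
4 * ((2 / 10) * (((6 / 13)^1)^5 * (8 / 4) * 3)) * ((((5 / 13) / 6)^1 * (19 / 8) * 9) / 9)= 73872 / 4826809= 0.02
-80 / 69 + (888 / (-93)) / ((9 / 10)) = -75520 / 6417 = -11.77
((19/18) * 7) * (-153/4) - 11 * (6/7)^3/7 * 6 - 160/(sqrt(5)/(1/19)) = -5542709/19208 - 32 * sqrt(5)/19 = -292.33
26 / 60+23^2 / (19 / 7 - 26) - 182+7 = -964721 / 4890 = -197.28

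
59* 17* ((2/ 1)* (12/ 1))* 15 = 361080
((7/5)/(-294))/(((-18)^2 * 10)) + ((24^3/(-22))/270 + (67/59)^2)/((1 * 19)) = -27036149369/495010731600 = -0.05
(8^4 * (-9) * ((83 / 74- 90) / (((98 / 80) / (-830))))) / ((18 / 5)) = -1117984768000 / 1813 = -616649072.26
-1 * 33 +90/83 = -2649/83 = -31.92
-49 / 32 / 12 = -49 / 384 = -0.13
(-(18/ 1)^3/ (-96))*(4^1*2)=486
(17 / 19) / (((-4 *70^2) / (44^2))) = -2057 / 23275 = -0.09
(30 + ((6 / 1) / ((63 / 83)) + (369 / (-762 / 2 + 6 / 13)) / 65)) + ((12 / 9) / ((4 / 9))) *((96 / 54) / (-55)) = 23993373 / 634865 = 37.79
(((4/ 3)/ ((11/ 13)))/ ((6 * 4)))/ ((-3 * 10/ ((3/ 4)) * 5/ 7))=-91/ 39600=-0.00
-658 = -658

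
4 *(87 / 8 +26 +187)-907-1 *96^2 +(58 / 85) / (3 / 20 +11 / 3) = -71843923 / 7786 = -9227.32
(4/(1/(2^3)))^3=32768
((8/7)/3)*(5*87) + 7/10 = 11649/70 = 166.41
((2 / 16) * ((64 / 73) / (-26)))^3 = -64 / 854670349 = -0.00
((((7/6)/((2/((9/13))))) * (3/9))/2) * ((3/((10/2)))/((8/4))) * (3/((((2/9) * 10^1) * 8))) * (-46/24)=-4347/665600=-0.01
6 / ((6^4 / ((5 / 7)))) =5 / 1512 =0.00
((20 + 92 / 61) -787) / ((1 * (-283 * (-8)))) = -165 / 488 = -0.34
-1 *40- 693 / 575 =-23693 / 575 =-41.21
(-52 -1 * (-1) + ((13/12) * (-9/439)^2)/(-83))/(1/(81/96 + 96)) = -10112509048977/2047467904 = -4939.03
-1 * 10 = -10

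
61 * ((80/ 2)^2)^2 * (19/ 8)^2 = 880840000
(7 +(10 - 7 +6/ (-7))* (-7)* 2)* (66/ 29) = -1518/ 29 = -52.34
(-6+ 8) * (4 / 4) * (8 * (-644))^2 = 53086208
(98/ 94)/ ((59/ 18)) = 882/ 2773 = 0.32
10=10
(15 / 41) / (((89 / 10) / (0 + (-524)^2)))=41186400 / 3649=11287.04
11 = 11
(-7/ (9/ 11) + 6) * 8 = -184/ 9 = -20.44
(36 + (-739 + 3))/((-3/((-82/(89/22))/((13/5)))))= -6314000/3471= -1819.07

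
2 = 2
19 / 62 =0.31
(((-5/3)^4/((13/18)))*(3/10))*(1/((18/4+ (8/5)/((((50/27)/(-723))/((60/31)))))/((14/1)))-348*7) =-7807.73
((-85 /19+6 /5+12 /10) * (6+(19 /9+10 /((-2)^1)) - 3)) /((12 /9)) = -197 /1140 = -0.17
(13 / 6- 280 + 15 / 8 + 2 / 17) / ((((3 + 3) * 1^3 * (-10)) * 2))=112543 / 48960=2.30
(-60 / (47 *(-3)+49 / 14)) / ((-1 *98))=-12 / 2695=-0.00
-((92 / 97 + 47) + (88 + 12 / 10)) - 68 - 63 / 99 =-1097862 / 5335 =-205.78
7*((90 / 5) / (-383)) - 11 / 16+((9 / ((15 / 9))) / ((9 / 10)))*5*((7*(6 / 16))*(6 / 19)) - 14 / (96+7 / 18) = 4788977951 / 202009520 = 23.71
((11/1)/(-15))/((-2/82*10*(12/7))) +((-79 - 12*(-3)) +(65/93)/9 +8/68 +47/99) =-1270184813/31303800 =-40.58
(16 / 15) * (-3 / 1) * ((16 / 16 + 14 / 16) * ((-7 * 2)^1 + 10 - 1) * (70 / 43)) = 2100 / 43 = 48.84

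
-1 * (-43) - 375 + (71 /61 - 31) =-22072 /61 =-361.84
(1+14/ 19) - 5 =-62/ 19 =-3.26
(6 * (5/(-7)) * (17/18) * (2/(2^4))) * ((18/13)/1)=-255/364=-0.70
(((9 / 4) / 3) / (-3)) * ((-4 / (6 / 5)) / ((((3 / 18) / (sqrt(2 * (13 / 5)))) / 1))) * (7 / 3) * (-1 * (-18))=42 * sqrt(130)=478.87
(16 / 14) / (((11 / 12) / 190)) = 18240 / 77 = 236.88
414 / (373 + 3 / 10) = 4140 / 3733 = 1.11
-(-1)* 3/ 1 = 3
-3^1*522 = -1566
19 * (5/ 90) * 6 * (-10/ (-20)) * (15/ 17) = 95/ 34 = 2.79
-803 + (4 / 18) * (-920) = -9067 / 9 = -1007.44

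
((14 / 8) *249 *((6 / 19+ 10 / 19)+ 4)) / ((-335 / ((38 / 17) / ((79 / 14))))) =-1122492 / 449905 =-2.49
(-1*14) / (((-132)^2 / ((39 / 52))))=-7 / 11616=-0.00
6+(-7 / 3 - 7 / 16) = 155 / 48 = 3.23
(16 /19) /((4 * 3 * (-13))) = -4 /741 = -0.01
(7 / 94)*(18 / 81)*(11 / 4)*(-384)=-2464 / 141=-17.48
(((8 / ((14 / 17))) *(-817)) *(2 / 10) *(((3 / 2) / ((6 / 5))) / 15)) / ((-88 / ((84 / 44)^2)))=291669 / 53240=5.48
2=2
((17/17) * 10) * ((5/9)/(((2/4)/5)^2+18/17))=85000/16353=5.20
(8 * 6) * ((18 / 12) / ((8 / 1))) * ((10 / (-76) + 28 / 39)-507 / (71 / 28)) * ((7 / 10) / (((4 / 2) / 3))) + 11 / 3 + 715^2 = 1071885445183 / 2104440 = 509344.74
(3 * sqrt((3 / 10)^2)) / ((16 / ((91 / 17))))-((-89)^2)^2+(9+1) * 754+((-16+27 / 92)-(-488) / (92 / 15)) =-3924678880723 / 62560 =-62734636.84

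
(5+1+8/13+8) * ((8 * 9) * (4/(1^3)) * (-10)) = -547200/13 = -42092.31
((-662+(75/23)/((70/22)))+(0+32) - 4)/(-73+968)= -101909/144095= -0.71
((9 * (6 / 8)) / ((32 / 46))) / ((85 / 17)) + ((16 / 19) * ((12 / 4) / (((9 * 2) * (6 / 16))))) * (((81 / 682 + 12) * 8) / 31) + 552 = 5633356493 / 10148160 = 555.11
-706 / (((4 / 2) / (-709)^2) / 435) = -77189180955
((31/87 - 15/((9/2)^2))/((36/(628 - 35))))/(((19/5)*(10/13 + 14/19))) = -11602045/10485936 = -1.11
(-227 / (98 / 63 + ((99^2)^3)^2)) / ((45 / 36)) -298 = -11886421129713293653634550442 / 39887319227225817629646115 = -298.00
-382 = -382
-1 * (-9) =9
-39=-39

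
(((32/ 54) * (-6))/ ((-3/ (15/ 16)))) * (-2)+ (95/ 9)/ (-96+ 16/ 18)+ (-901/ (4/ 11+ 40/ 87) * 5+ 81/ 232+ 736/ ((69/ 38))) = -111524960215/ 22006476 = -5067.82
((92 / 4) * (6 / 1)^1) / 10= 69 / 5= 13.80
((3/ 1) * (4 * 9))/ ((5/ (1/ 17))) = 108/ 85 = 1.27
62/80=31/40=0.78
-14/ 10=-7/ 5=-1.40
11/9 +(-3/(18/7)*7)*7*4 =-2047/9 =-227.44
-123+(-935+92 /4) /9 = -224.33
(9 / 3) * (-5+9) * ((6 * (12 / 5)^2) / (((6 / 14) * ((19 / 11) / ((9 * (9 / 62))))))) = 10777536 / 14725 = 731.92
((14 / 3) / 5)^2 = 0.87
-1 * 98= -98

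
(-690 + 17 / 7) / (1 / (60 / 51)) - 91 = -107089 / 119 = -899.91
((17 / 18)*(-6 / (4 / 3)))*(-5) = 85 / 4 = 21.25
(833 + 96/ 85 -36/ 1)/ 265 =67841/ 22525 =3.01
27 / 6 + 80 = 169 / 2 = 84.50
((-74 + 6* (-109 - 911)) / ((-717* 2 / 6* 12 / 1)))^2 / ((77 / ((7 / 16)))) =9591409 / 361918656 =0.03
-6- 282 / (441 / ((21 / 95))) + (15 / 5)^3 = 13871 / 665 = 20.86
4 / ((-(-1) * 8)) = 0.50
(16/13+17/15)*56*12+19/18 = 1859987/1170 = 1589.73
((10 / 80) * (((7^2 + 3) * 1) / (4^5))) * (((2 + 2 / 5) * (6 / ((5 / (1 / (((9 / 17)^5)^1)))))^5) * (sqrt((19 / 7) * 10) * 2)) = 75018156360529230926214409883741 * sqrt(1330) / 861674539410659828770875000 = 3175038.14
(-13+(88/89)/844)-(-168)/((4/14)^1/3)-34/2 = 32562808/18779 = 1734.00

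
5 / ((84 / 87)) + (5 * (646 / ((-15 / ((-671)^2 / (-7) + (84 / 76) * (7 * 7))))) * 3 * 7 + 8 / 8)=8137102125 / 28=290610790.18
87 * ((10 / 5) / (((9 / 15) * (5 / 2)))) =116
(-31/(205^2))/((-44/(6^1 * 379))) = 35247/924550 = 0.04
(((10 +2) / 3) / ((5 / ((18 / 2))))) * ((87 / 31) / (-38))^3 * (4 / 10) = -5926527 / 5108411725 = -0.00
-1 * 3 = -3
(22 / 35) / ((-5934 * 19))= -11 / 1973055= -0.00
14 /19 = 0.74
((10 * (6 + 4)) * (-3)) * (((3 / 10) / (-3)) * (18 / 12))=45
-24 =-24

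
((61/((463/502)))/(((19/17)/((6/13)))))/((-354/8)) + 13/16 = 21081415/107956784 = 0.20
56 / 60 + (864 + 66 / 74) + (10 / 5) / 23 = 11053369 / 12765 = 865.91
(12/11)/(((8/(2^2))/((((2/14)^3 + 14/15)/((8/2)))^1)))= 4817/37730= 0.13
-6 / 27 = -0.22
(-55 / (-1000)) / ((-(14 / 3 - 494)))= 33 / 293600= 0.00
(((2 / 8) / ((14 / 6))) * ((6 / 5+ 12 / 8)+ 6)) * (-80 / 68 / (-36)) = 29 / 952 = 0.03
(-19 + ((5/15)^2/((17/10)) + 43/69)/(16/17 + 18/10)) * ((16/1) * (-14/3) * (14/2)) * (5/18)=3544754080/1302237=2722.05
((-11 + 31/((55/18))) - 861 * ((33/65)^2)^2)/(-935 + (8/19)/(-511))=110679237443194/1782512591770625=0.06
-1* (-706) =706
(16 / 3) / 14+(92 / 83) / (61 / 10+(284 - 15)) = 87904 / 228333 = 0.38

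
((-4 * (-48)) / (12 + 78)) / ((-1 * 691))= -32 / 10365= -0.00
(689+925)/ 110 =807/ 55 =14.67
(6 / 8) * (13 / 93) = 13 / 124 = 0.10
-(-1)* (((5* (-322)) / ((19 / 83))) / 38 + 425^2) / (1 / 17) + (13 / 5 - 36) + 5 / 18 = 99661303159 / 32490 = 3067445.47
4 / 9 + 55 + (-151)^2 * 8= 182463.44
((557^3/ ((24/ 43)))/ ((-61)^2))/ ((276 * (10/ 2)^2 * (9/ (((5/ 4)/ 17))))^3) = 7430773799/ 53797542506700632064000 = 0.00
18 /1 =18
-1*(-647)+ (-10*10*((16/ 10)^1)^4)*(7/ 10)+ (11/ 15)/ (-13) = 917434/ 4875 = 188.19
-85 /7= -12.14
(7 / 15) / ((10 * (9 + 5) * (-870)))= -0.00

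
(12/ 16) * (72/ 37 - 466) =-25755/ 74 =-348.04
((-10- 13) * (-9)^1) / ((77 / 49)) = 1449 / 11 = 131.73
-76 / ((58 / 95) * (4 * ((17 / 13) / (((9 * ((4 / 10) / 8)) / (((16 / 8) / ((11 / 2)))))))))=-464607 / 15776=-29.45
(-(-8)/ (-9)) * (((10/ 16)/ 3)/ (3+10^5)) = -0.00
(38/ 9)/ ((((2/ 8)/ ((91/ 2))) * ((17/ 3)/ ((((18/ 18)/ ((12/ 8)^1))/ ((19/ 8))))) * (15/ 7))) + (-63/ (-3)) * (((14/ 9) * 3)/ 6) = 78253/ 2295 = 34.10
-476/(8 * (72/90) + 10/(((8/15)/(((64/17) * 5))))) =-1.32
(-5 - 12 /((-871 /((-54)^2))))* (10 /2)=153185 /871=175.87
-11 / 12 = -0.92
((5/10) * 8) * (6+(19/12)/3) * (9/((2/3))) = 705/2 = 352.50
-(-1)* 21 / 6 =7 / 2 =3.50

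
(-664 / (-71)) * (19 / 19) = 664 / 71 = 9.35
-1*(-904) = 904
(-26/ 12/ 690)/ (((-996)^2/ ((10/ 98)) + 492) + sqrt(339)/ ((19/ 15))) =-12941489/ 40068950478981021 + 475*sqrt(339)/ 18111165616499421492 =-0.00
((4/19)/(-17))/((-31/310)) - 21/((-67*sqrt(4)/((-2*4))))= -24452/21641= -1.13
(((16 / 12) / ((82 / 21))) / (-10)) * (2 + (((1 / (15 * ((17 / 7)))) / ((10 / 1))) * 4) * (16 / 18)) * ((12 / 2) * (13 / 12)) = -1049321 / 2352375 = -0.45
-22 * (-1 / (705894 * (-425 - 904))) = -11 / 469066563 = -0.00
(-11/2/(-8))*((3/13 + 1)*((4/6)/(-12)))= -11/234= -0.05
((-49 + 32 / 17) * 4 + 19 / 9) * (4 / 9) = -114052 / 1377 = -82.83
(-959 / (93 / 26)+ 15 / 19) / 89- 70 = -11480761 / 157263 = -73.00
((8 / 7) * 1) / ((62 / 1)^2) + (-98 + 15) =-558339 / 6727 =-83.00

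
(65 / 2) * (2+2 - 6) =-65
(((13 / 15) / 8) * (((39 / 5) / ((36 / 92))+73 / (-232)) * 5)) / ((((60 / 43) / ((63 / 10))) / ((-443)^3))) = -23225764239302443 / 5568000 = -4171293864.82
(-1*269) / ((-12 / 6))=134.50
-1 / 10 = -0.10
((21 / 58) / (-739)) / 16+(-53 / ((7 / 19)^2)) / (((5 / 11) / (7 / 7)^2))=-144333846841 / 168019040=-859.03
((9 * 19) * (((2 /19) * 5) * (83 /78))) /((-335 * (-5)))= 249 /4355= 0.06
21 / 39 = 7 / 13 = 0.54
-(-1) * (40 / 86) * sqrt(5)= 20 * sqrt(5) / 43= 1.04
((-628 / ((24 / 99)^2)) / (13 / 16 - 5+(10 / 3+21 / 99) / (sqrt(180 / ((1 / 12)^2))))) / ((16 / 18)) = 660126753 * sqrt(5) / 97767716+561361634955 / 195535432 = 2885.99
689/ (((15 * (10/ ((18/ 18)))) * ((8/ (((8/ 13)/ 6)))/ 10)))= 53/ 90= 0.59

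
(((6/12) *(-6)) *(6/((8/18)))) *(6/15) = -81/5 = -16.20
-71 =-71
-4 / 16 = -1 / 4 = -0.25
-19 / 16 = -1.19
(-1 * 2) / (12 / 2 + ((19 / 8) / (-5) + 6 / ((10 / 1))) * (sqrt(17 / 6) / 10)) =-460800 / 1382383 + 160 * sqrt(102) / 1382383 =-0.33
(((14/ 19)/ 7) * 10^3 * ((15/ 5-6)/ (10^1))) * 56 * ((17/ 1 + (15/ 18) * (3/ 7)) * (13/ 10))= -758160/ 19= -39903.16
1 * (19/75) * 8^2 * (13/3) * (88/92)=347776/5175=67.20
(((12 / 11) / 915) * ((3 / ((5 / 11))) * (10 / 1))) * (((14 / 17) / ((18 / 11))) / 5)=616 / 77775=0.01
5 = 5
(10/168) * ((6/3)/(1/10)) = 25/21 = 1.19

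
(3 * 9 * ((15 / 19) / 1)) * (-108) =-43740 / 19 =-2302.11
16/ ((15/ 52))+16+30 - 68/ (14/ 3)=9124/ 105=86.90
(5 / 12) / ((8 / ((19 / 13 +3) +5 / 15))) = 935 / 3744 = 0.25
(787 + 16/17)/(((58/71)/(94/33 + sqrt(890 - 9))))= 14899705/5423 + 951045* sqrt(881)/986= 31376.89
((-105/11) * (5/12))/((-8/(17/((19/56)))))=20825/836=24.91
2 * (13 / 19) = 26 / 19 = 1.37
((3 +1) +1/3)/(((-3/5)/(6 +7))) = -845/9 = -93.89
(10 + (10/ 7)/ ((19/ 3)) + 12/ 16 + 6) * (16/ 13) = 36124/ 1729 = 20.89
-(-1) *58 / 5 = 58 / 5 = 11.60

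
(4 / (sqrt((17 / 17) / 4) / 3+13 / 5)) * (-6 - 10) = -1920 / 83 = -23.13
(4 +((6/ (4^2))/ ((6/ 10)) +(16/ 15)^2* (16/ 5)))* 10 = 74393/ 900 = 82.66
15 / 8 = 1.88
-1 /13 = -0.08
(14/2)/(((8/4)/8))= 28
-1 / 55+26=1429 / 55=25.98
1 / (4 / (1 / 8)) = 1 / 32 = 0.03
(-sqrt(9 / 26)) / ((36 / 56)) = -7 * sqrt(26) / 39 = -0.92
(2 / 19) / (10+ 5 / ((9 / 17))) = 18 / 3325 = 0.01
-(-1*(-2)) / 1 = -2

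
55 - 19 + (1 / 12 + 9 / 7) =3139 / 84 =37.37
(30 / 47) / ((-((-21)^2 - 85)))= -15 / 8366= -0.00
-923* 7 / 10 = -6461 / 10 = -646.10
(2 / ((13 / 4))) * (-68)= -544 / 13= -41.85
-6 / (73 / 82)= -492 / 73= -6.74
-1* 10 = -10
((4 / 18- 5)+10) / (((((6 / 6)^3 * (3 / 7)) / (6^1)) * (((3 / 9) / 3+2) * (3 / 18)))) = 3948 / 19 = 207.79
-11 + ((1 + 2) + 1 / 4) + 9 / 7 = -181 / 28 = -6.46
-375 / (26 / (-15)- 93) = 5625 / 1421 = 3.96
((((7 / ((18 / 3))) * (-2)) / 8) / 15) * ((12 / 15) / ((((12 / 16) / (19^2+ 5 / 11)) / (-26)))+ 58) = 5755561 / 29700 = 193.79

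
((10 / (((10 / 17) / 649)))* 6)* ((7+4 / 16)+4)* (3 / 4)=4468365 / 8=558545.62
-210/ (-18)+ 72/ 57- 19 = -346/ 57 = -6.07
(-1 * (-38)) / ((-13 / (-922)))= 35036 / 13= 2695.08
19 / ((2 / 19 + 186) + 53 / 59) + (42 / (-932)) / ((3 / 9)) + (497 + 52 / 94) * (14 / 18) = 1776628516637 / 4591338162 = 386.95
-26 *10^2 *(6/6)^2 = -2600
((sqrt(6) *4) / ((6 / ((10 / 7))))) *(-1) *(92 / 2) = -920 *sqrt(6) / 21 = -107.31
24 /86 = 12 /43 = 0.28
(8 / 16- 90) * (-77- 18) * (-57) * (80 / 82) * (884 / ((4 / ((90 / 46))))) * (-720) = 138809366280000 / 943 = 147199752152.70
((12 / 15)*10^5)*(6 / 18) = 80000 / 3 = 26666.67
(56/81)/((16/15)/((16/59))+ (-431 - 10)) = -70/44253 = -0.00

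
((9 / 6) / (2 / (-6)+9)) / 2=9 / 104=0.09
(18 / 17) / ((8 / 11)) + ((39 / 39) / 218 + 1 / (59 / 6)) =1.56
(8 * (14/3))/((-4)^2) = 2.33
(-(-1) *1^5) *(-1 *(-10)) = 10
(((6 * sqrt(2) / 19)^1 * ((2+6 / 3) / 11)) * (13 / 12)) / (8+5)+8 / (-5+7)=2 * sqrt(2) / 209+4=4.01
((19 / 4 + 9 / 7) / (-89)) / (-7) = 169 / 17444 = 0.01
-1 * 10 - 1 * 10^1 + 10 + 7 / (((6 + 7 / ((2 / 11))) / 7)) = -792 / 89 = -8.90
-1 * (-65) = 65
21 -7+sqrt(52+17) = sqrt(69)+14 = 22.31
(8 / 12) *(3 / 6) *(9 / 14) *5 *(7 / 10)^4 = 1029 / 4000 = 0.26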